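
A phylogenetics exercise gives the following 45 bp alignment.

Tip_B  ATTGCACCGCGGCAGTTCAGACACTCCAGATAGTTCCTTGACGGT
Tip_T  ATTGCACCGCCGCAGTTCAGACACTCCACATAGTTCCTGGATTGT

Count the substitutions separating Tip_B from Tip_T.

5

Mismatches occur at site 11 (G→C), site 29 (G→C), site 39 (T→G), site 42 (C→T), site 43 (G→T).
That gives 5 mismatches out of 45 aligned sites, so the Hamming distance is 5.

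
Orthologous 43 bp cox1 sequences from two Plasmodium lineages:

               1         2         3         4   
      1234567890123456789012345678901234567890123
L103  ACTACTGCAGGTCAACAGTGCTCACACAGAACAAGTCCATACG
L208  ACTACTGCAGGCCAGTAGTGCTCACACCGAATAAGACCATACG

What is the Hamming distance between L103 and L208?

Mismatches occur at site 12 (T→C), site 15 (A→G), site 16 (C→T), site 28 (A→C), site 32 (C→T), site 36 (T→A).
That gives 6 mismatches out of 43 aligned sites, so the Hamming distance is 6.

6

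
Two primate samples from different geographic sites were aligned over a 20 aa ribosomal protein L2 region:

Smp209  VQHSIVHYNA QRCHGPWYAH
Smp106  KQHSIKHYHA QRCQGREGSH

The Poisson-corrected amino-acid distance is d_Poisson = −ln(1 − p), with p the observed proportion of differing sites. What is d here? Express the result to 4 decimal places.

0.5108

Mismatches occur at site 1 (V/K), site 6 (V/K), site 9 (N/H), site 14 (H/Q), site 16 (P/R), site 17 (W/E), site 18 (Y/G), site 19 (A/S).
p = 8/20 = 0.400000.
d = −ln(1 − 0.400000) = −ln(0.600000) = 0.5108.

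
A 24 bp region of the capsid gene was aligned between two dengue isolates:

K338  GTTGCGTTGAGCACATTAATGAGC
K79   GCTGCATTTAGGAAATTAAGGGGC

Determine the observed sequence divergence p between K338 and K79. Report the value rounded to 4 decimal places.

Differing sites — 2:T/C; 6:G/A; 9:G/T; 12:C/G; 14:C/A; 20:T/G; 22:A/G.
There are 7 differences over 24 sites, so p = 7/24 = 0.2917.

0.2917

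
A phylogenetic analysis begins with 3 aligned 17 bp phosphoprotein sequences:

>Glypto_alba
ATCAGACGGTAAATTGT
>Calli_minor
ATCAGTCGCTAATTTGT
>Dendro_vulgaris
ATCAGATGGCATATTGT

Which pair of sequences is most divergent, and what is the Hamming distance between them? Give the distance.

Pairwise Hamming distances:
  Glypto_alba vs Calli_minor: 3
  Glypto_alba vs Dendro_vulgaris: 3
  Calli_minor vs Dendro_vulgaris: 6
The largest is 6, between Calli_minor and Dendro_vulgaris.

6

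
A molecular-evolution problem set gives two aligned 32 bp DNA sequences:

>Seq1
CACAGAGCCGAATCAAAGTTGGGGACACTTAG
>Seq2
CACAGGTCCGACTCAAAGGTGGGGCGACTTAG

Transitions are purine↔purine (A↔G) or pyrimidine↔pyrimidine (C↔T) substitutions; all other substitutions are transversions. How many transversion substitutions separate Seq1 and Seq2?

Differing sites — 6:A/G (Ti); 7:G/T (Tv); 12:A/C (Tv); 19:T/G (Tv); 25:A/C (Tv); 26:C/G (Tv).
Of the 6 differences, 1 transition and 5 transversions, so the answer is 5.

5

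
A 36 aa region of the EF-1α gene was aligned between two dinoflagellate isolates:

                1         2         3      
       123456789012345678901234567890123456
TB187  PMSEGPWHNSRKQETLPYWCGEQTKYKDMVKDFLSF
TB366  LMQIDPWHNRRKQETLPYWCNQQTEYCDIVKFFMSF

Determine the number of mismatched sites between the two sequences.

12

Differing sites — 1:P/L; 3:S/Q; 4:E/I; 5:G/D; 10:S/R; 21:G/N; 22:E/Q; 25:K/E; 27:K/C; 29:M/I; 32:D/F; 34:L/M.
That gives 12 mismatches out of 36 aligned sites, so the Hamming distance is 12.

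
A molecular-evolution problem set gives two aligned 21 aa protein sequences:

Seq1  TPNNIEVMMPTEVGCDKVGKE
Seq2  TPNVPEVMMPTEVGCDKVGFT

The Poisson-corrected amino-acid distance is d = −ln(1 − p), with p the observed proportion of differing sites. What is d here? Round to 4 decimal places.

Differing sites — 4:N/V; 5:I/P; 20:K/F; 21:E/T.
p = 4/21 = 0.190476.
d = −ln(1 − 0.190476) = −ln(0.809524) = 0.2113.

0.2113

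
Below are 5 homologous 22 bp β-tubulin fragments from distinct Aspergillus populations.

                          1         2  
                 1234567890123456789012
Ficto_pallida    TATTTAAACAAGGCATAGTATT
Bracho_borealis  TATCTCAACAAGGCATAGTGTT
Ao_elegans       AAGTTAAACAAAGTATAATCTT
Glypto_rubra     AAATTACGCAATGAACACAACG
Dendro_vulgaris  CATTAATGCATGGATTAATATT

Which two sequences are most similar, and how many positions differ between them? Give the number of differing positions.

Pairwise Hamming distances:
  Ficto_pallida vs Bracho_borealis: 3
  Ficto_pallida vs Ao_elegans: 6
  Ficto_pallida vs Glypto_rubra: 11
  Ficto_pallida vs Dendro_vulgaris: 8
  Bracho_borealis vs Ao_elegans: 8
  Bracho_borealis vs Glypto_rubra: 14
  Bracho_borealis vs Dendro_vulgaris: 11
  Ao_elegans vs Glypto_rubra: 11
  Ao_elegans vs Dendro_vulgaris: 10
  Glypto_rubra vs Dendro_vulgaris: 12
The smallest is 3, between Ficto_pallida and Bracho_borealis.

3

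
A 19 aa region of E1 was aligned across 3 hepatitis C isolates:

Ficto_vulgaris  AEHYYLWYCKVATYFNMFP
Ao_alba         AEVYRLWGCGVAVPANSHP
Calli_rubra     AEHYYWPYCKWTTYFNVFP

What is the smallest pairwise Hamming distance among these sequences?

5

Pairwise Hamming distances:
  Ficto_vulgaris vs Ao_alba: 9
  Ficto_vulgaris vs Calli_rubra: 5
  Ao_alba vs Calli_rubra: 13
The smallest is 5, between Ficto_vulgaris and Calli_rubra.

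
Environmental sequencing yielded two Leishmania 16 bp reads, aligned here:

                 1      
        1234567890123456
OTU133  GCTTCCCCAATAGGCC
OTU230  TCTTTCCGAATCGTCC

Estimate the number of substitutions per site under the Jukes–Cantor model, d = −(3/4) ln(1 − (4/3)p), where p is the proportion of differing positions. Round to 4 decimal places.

The sequences differ at positions 1 (G/T), 5 (C/T), 8 (C/G), 12 (A/C), 14 (G/T).
p = 5/16 = 0.312500.
d = −0.75 · ln(1 − (4/3)·0.312500) = −0.75 · ln(0.583333) = −0.75 · (-0.538997) = 0.4042.

0.4042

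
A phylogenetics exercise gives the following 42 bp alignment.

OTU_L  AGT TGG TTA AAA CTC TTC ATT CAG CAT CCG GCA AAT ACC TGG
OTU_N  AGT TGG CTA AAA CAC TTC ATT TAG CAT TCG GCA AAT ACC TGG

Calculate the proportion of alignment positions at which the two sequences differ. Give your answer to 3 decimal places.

0.095

Mismatches occur at site 7 (T↔C), site 14 (T↔A), site 22 (C↔T), site 28 (C↔T).
There are 4 differences over 42 sites, so p = 4/42 = 0.095.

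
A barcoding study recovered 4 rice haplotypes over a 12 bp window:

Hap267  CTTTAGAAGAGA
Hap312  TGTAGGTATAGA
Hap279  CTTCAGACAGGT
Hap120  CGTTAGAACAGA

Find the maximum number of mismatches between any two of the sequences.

Pairwise Hamming distances:
  Hap267 vs Hap312: 6
  Hap267 vs Hap279: 5
  Hap267 vs Hap120: 2
  Hap312 vs Hap279: 9
  Hap312 vs Hap120: 5
  Hap279 vs Hap120: 6
The largest is 9, between Hap312 and Hap279.

9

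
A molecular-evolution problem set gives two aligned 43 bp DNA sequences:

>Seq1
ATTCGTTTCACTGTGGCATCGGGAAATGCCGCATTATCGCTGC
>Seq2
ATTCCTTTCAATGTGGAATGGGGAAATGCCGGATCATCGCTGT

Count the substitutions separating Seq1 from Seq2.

7

Differing sites — 5:G/C; 11:C/A; 17:C/A; 20:C/G; 32:C/G; 35:T/C; 43:C/T.
That gives 7 mismatches out of 43 aligned sites, so the Hamming distance is 7.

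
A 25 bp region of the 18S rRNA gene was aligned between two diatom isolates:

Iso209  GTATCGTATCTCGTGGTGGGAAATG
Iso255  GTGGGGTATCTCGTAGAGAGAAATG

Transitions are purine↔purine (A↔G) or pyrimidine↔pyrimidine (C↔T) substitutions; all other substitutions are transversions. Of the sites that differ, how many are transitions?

Differing sites — 3:A/G (Ti); 4:T/G (Tv); 5:C/G (Tv); 15:G/A (Ti); 17:T/A (Tv); 19:G/A (Ti).
Of the 6 differences, 3 transitions and 3 transversions, so the answer is 3.

3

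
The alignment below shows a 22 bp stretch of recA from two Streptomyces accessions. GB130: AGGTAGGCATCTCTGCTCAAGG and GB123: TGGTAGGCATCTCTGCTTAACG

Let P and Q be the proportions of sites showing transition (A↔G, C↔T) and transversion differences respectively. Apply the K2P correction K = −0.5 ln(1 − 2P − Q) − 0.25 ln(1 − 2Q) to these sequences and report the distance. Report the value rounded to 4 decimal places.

Mismatches occur at site 1 (A↔T, transversion), site 18 (C↔T, transition), site 21 (G↔C, transversion).
Of the 3 differences, 1 transition and 2 transversions over 22 sites: P = 1/22 = 0.045455, Q = 2/22 = 0.090909.
d = −0.5·ln(0.818181) − 0.25·ln(0.818182) = −0.5·(-0.200672) − 0.25·(-0.200670) = 0.1505.

0.1505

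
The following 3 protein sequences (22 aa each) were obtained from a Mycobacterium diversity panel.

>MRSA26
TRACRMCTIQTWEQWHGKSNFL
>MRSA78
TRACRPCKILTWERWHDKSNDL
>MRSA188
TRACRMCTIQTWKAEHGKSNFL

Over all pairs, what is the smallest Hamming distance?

Pairwise Hamming distances:
  MRSA26 vs MRSA78: 6
  MRSA26 vs MRSA188: 3
  MRSA78 vs MRSA188: 8
The smallest is 3, between MRSA26 and MRSA188.

3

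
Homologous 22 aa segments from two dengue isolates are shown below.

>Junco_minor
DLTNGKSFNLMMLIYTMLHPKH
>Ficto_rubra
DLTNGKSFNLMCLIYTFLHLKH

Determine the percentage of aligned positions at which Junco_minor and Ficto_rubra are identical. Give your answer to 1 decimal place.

Mismatches occur at site 12 (M→C), site 17 (M→F), site 20 (P→L).
19 of the 22 sites match, so the percent identity is 19/22 × 100 = 86.4%.

86.4%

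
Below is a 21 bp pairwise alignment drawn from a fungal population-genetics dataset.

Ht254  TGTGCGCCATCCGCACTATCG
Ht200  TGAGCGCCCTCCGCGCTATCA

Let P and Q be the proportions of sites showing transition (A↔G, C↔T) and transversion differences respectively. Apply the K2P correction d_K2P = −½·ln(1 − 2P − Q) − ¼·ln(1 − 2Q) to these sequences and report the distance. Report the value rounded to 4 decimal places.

Mismatches occur at site 3 (T↔A, transversion), site 9 (A↔C, transversion), site 15 (A↔G, transition), site 21 (G↔A, transition).
Of the 4 differences, 2 transitions and 2 transversions over 21 sites: P = 2/21 = 0.095238, Q = 2/21 = 0.095238.
d = −0.5·ln(0.714286) − 0.25·ln(0.809524) = −0.5·(-0.336472) − 0.25·(-0.211309) = 0.2211.

0.2211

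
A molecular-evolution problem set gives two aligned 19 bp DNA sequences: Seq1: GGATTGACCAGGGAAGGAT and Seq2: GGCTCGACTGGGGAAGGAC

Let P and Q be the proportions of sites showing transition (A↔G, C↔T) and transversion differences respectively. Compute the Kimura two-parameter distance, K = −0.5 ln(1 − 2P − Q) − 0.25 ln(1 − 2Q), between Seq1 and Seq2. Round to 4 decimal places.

0.3487

Mismatches occur at site 3 (A↔C, transversion), site 5 (T↔C, transition), site 9 (C↔T, transition), site 10 (A↔G, transition), site 19 (T↔C, transition).
Of the 5 differences, 4 transitions and 1 transversion over 19 sites: P = 4/19 = 0.210526, Q = 1/19 = 0.052632.
d = −0.5·ln(0.526316) − 0.25·ln(0.894736) = −0.5·(-0.641853) − 0.25·(-0.111227) = 0.3487.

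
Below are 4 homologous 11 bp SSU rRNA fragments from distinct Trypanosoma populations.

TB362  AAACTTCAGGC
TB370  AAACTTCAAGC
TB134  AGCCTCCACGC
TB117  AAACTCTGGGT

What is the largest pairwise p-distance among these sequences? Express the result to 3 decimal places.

Pairwise Hamming distances:
  TB362 vs TB370: 1
  TB362 vs TB134: 4
  TB362 vs TB117: 4
  TB370 vs TB134: 4
  TB370 vs TB117: 5
  TB134 vs TB117: 6
The largest is 6 mismatches, between TB134 and TB117; p = 6/11 = 0.545.

0.545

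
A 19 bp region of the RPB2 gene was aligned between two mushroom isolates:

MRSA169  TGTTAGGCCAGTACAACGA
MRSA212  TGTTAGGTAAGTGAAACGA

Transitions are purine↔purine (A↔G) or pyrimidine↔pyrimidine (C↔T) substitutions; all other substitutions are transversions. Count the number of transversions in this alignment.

2

Mismatches occur at site 8 (C→T, transition), site 9 (C→A, transversion), site 13 (A→G, transition), site 14 (C→A, transversion).
Of the 4 differences, 2 transitions and 2 transversions, so the answer is 2.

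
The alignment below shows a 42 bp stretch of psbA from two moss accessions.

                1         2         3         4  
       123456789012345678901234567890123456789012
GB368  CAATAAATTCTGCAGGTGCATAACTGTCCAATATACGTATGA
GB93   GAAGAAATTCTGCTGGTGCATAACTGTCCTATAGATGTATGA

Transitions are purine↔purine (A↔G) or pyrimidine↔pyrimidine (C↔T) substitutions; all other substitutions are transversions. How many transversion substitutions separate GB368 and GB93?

5

Differing sites — 1:C/G (Tv); 4:T/G (Tv); 14:A/T (Tv); 30:A/T (Tv); 34:T/G (Tv); 36:C/T (Ti).
Of the 6 differences, 1 transition and 5 transversions, so the answer is 5.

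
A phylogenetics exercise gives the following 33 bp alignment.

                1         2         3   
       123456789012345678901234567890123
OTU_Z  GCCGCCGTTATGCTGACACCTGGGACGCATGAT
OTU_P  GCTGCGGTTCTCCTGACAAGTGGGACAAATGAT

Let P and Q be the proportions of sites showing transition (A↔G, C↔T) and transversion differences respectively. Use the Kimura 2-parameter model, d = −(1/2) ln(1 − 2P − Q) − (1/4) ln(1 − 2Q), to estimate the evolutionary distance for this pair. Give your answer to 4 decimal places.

Mismatches occur at site 3 (C→T, transition), site 6 (C→G, transversion), site 10 (A→C, transversion), site 12 (G→C, transversion), site 19 (C→A, transversion), site 20 (C→G, transversion), site 27 (G→A, transition), site 28 (C→A, transversion).
Of the 8 differences, 2 transitions and 6 transversions over 33 sites: P = 2/33 = 0.060606, Q = 6/33 = 0.181818.
d = −0.5·ln(0.696970) − 0.25·ln(0.636364) = −0.5·(-0.361013) − 0.25·(-0.451985) = 0.2935.

0.2935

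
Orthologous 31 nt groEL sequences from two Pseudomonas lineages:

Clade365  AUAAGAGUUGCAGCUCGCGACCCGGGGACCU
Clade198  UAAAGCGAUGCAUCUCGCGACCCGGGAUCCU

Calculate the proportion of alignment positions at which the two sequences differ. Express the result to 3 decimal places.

0.226

Mismatches occur at site 1 (A→U), site 2 (U→A), site 6 (A→C), site 8 (U→A), site 13 (G→U), site 27 (G→A), site 28 (A→U).
There are 7 differences over 31 sites, so p = 7/31 = 0.226.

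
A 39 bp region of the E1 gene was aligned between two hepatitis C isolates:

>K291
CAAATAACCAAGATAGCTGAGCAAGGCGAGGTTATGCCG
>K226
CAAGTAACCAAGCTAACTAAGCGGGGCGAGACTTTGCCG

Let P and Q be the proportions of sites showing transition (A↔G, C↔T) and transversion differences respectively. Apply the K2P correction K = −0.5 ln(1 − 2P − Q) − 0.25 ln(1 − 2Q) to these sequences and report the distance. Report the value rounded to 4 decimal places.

Differing sites — 4:A/G (Ti); 13:A/C (Tv); 16:G/A (Ti); 19:G/A (Ti); 23:A/G (Ti); 24:A/G (Ti); 31:G/A (Ti); 32:T/C (Ti); 34:A/T (Tv).
Of the 9 differences, 7 transitions and 2 transversions over 39 sites: P = 7/39 = 0.179487, Q = 2/39 = 0.051282.
d = −0.5·ln(0.589744) − 0.25·ln(0.897436) = −0.5·(-0.528067) − 0.25·(-0.108213) = 0.2911.

0.2911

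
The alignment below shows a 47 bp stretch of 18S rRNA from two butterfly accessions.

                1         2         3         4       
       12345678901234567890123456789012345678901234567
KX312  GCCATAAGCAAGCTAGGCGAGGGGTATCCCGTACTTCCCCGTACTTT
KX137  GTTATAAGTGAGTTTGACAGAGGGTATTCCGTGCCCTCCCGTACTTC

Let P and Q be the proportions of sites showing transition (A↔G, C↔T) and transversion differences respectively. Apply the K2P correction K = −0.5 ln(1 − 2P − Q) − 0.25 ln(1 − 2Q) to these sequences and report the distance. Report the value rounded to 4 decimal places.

0.5497

Mismatches occur at site 2 (C↔T, transition), site 3 (C↔T, transition), site 9 (C↔T, transition), site 10 (A↔G, transition), site 13 (C↔T, transition), site 15 (A↔T, transversion), site 17 (G↔A, transition), site 19 (G↔A, transition), site 20 (A↔G, transition), site 21 (G↔A, transition), site 28 (C↔T, transition), site 33 (A↔G, transition), site 35 (T↔C, transition), site 36 (T↔C, transition), site 37 (C↔T, transition), site 47 (T↔C, transition).
Of the 16 differences, 15 transitions and 1 transversion over 47 sites: P = 15/47 = 0.319149, Q = 1/47 = 0.021277.
d = −0.5·ln(0.340425) − 0.25·ln(0.957446) = −0.5·(-1.077560) − 0.25·(-0.043486) = 0.5497.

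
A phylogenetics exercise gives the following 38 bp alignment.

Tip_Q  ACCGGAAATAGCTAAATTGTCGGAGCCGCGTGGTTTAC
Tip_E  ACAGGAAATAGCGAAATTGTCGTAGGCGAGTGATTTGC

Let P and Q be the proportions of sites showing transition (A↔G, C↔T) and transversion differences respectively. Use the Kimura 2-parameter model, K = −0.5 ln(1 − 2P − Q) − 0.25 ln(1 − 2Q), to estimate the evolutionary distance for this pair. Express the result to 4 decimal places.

Differing sites — 3:C/A (Tv); 13:T/G (Tv); 23:G/T (Tv); 26:C/G (Tv); 29:C/A (Tv); 33:G/A (Ti); 37:A/G (Ti).
Of the 7 differences, 2 transitions and 5 transversions over 38 sites: P = 2/38 = 0.052632, Q = 5/38 = 0.131579.
d = −0.5·ln(0.763157) − 0.25·ln(0.736842) = −0.5·(-0.270292) − 0.25·(-0.305382) = 0.2115.

0.2115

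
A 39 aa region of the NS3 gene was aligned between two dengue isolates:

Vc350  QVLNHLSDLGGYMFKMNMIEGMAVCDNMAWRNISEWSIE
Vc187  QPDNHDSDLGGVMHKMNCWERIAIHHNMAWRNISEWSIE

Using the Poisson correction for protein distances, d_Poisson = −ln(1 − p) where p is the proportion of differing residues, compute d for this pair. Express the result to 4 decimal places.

The sequences differ at positions 2 (V/P), 3 (L/D), 6 (L/D), 12 (Y/V), 14 (F/H), 18 (M/C), 19 (I/W), 21 (G/R), 22 (M/I), 24 (V/I), 25 (C/H), 26 (D/H).
p = 12/39 = 0.307692.
d = −ln(1 − 0.307692) = −ln(0.692308) = 0.3677.

0.3677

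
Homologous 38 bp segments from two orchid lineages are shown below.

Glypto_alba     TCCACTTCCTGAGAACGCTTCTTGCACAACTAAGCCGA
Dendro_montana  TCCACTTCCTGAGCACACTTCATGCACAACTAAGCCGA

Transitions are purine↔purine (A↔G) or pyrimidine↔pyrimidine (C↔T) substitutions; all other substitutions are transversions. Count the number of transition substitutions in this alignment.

The sequences differ at positions 14 (A/C, transversion), 17 (G/A, transition), 22 (T/A, transversion).
Of the 3 differences, 1 transition and 2 transversions, so the answer is 1.

1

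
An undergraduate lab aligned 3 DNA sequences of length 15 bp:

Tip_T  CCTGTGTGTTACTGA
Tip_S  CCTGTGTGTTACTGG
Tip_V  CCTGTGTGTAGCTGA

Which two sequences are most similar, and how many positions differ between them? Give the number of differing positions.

1

Pairwise Hamming distances:
  Tip_T vs Tip_S: 1
  Tip_T vs Tip_V: 2
  Tip_S vs Tip_V: 3
The smallest is 1, between Tip_T and Tip_S.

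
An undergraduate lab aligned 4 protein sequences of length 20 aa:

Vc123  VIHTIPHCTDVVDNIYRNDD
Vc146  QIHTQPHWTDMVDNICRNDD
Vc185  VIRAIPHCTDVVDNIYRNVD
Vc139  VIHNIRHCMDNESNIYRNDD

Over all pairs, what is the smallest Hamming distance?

Pairwise Hamming distances:
  Vc123 vs Vc146: 5
  Vc123 vs Vc185: 3
  Vc123 vs Vc139: 6
  Vc146 vs Vc185: 8
  Vc146 vs Vc139: 10
  Vc185 vs Vc139: 8
The smallest is 3, between Vc123 and Vc185.

3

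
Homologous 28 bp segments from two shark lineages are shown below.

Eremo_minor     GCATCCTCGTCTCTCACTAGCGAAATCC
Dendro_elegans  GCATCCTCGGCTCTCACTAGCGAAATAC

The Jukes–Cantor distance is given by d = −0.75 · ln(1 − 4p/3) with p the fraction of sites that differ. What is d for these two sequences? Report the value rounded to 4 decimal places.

0.0751

Mismatches occur at site 10 (T/G), site 27 (C/A).
p = 2/28 = 0.071429.
d = −0.75 · ln(1 − (4/3)·0.071429) = −0.75 · ln(0.904761) = −0.75 · (-0.100084) = 0.0751.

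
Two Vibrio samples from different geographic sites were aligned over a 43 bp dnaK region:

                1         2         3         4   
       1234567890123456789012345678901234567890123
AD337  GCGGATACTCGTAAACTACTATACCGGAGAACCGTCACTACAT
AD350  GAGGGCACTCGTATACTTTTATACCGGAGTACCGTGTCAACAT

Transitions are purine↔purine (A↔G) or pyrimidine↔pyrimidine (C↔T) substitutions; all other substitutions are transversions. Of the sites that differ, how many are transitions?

Differing sites — 2:C/A (Tv); 5:A/G (Ti); 6:T/C (Ti); 14:A/T (Tv); 18:A/T (Tv); 19:C/T (Ti); 30:A/T (Tv); 36:C/G (Tv); 37:A/T (Tv); 39:T/A (Tv).
Of the 10 differences, 3 transitions and 7 transversions, so the answer is 3.

3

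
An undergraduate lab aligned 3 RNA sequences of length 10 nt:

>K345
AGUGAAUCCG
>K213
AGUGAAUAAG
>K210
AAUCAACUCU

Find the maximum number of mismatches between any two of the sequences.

Pairwise Hamming distances:
  K345 vs K213: 2
  K345 vs K210: 5
  K213 vs K210: 6
The largest is 6, between K213 and K210.

6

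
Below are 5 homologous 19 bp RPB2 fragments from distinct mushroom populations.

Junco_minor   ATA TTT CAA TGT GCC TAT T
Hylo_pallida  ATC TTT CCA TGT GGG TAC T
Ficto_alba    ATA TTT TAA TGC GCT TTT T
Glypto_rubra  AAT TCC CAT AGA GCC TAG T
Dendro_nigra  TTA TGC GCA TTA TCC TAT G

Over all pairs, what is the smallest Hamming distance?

4

Pairwise Hamming distances:
  Junco_minor vs Hylo_pallida: 5
  Junco_minor vs Ficto_alba: 4
  Junco_minor vs Glypto_rubra: 8
  Junco_minor vs Dendro_nigra: 9
  Hylo_pallida vs Ficto_alba: 8
  Hylo_pallida vs Glypto_rubra: 11
  Hylo_pallida vs Dendro_nigra: 12
  Ficto_alba vs Glypto_rubra: 11
  Ficto_alba vs Dendro_nigra: 11
  Glypto_rubra vs Dendro_nigra: 12
The smallest is 4, between Junco_minor and Ficto_alba.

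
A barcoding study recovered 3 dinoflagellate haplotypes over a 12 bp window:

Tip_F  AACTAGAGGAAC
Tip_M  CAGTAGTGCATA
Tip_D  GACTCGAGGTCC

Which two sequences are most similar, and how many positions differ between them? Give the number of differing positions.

4

Pairwise Hamming distances:
  Tip_F vs Tip_M: 6
  Tip_F vs Tip_D: 4
  Tip_M vs Tip_D: 8
The smallest is 4, between Tip_F and Tip_D.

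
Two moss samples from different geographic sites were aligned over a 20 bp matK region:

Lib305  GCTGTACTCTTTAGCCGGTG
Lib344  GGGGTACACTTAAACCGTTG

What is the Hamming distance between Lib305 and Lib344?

The sequences differ at positions 2 (C/G), 3 (T/G), 8 (T/A), 12 (T/A), 14 (G/A), 18 (G/T).
That gives 6 mismatches out of 20 aligned sites, so the Hamming distance is 6.

6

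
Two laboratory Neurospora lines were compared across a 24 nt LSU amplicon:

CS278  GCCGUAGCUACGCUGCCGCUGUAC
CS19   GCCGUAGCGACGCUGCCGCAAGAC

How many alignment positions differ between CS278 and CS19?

Mismatches occur at site 9 (U/G), site 20 (U/A), site 21 (G/A), site 22 (U/G).
That gives 4 mismatches out of 24 aligned sites, so the Hamming distance is 4.

4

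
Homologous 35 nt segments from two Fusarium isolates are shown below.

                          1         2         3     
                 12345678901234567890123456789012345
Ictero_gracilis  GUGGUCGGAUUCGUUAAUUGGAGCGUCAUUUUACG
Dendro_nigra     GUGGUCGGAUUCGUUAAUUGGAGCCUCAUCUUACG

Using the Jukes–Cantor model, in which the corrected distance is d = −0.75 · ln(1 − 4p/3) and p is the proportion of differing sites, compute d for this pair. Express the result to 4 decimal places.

Differing sites — 25:G/C; 30:U/C.
p = 2/35 = 0.057143.
d = −0.75 · ln(1 − (4/3)·0.057143) = −0.75 · ln(0.923809) = −0.75 · (-0.079250) = 0.0594.

0.0594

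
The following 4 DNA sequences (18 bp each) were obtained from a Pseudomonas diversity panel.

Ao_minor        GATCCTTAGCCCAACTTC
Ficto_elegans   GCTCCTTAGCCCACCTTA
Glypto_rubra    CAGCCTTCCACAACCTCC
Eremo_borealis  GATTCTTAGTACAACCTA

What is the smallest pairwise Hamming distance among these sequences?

Pairwise Hamming distances:
  Ao_minor vs Ficto_elegans: 3
  Ao_minor vs Glypto_rubra: 8
  Ao_minor vs Eremo_borealis: 5
  Ficto_elegans vs Glypto_rubra: 9
  Ficto_elegans vs Eremo_borealis: 6
  Glypto_rubra vs Eremo_borealis: 12
The smallest is 3, between Ao_minor and Ficto_elegans.

3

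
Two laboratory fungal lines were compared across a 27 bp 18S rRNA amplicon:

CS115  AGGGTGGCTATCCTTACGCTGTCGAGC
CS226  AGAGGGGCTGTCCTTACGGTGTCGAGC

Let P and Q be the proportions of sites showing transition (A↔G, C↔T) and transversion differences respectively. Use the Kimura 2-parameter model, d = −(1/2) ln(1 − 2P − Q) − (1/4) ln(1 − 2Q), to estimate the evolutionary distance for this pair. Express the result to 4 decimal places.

0.1657

Differing sites — 3:G/A (Ti); 5:T/G (Tv); 10:A/G (Ti); 19:C/G (Tv).
Of the 4 differences, 2 transitions and 2 transversions over 27 sites: P = 2/27 = 0.074074, Q = 2/27 = 0.074074.
d = −0.5·ln(0.777778) − 0.25·ln(0.851852) = −0.5·(-0.251314) − 0.25·(-0.160342) = 0.1657.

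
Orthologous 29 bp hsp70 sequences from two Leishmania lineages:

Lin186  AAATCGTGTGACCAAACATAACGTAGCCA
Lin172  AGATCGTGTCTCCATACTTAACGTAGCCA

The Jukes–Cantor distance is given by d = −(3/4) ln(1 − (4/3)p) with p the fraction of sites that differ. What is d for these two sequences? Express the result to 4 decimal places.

0.1959

Mismatches occur at site 2 (A↔G), site 10 (G↔C), site 11 (A↔T), site 15 (A↔T), site 18 (A↔T).
p = 5/29 = 0.172414.
d = −0.75 · ln(1 − (4/3)·0.172414) = −0.75 · ln(0.770115) = −0.75 · (-0.261215) = 0.1959.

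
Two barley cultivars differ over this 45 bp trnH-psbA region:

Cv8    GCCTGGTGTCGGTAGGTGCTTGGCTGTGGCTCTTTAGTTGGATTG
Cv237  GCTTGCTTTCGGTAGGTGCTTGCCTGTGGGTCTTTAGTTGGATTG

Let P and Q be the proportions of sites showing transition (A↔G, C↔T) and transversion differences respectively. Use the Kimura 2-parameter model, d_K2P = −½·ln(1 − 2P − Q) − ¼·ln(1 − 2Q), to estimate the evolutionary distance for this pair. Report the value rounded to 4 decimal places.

Mismatches occur at site 3 (C↔T, transition), site 6 (G↔C, transversion), site 8 (G↔T, transversion), site 23 (G↔C, transversion), site 30 (C↔G, transversion).
Of the 5 differences, 1 transition and 4 transversions over 45 sites: P = 1/45 = 0.022222, Q = 4/45 = 0.088889.
d = −0.5·ln(0.866667) − 0.25·ln(0.822222) = −0.5·(-0.143100) − 0.25·(-0.195745) = 0.1205.

0.1205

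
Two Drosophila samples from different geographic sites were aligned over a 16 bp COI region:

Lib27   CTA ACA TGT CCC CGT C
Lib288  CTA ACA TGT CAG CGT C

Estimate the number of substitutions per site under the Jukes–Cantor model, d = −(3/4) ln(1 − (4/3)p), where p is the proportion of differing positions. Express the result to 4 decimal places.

Differing sites — 11:C/A; 12:C/G.
p = 2/16 = 0.125000.
d = −0.75 · ln(1 − (4/3)·0.125000) = −0.75 · ln(0.833333) = −0.75 · (-0.182322) = 0.1367.

0.1367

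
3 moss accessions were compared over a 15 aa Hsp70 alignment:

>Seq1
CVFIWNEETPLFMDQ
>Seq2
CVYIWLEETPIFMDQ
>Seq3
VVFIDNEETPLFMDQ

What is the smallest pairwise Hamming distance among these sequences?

Pairwise Hamming distances:
  Seq1 vs Seq2: 3
  Seq1 vs Seq3: 2
  Seq2 vs Seq3: 5
The smallest is 2, between Seq1 and Seq3.

2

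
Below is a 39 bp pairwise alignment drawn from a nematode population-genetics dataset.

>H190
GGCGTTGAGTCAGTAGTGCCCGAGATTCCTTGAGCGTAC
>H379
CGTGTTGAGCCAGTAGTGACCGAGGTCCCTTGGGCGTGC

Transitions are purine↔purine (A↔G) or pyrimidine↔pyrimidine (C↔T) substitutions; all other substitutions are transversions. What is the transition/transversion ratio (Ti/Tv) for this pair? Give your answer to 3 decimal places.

3.000

Differing sites — 1:G/C (Tv); 3:C/T (Ti); 10:T/C (Ti); 19:C/A (Tv); 25:A/G (Ti); 27:T/C (Ti); 33:A/G (Ti); 38:A/G (Ti).
Of the 8 differences, 6 transitions and 2 transversions, so Ti/Tv = 6/2 = 3.000.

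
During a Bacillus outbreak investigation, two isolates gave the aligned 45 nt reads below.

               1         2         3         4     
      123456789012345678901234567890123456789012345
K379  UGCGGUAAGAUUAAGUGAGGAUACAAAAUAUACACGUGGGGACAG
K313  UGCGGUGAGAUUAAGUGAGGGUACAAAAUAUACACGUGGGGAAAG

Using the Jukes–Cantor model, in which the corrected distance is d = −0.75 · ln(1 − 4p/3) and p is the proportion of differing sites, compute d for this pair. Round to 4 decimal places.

Mismatches occur at site 7 (A→G), site 21 (A→G), site 43 (C→A).
p = 3/45 = 0.066667.
d = −0.75 · ln(1 − (4/3)·0.066667) = −0.75 · ln(0.911111) = −0.75 · (-0.093091) = 0.0698.

0.0698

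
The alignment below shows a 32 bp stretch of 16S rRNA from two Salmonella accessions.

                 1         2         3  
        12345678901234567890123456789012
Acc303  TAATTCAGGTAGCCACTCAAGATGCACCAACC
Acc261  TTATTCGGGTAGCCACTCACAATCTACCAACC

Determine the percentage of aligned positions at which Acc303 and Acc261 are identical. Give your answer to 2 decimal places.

81.25%

The sequences differ at positions 2 (A/T), 7 (A/G), 20 (A/C), 21 (G/A), 24 (G/C), 25 (C/T).
26 of the 32 sites match, so the percent identity is 26/32 × 100 = 81.25%.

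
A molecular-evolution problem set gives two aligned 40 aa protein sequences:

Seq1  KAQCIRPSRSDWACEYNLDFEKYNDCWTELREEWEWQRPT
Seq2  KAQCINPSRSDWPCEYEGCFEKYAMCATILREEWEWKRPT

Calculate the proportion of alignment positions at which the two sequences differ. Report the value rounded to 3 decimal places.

0.250

Differing sites — 6:R/N; 13:A/P; 17:N/E; 18:L/G; 19:D/C; 24:N/A; 25:D/M; 27:W/A; 29:E/I; 37:Q/K.
There are 10 differences over 40 sites, so p = 10/40 = 0.250.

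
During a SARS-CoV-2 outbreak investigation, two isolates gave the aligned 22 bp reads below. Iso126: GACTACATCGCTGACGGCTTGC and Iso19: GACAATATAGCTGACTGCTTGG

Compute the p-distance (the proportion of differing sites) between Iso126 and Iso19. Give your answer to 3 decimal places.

Mismatches occur at site 4 (T→A), site 6 (C→T), site 9 (C→A), site 16 (G→T), site 22 (C→G).
There are 5 differences over 22 sites, so p = 5/22 = 0.227.

0.227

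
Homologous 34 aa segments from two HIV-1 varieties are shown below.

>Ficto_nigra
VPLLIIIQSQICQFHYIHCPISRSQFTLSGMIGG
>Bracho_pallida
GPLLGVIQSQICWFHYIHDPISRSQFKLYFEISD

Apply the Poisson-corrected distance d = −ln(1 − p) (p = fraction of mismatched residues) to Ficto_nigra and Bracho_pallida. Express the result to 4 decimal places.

Mismatches occur at site 1 (V↔G), site 5 (I↔G), site 6 (I↔V), site 13 (Q↔W), site 19 (C↔D), site 27 (T↔K), site 29 (S↔Y), site 30 (G↔F), site 31 (M↔E), site 33 (G↔S), site 34 (G↔D).
p = 11/34 = 0.323529.
d = −ln(1 − 0.323529) = −ln(0.676471) = 0.3909.

0.3909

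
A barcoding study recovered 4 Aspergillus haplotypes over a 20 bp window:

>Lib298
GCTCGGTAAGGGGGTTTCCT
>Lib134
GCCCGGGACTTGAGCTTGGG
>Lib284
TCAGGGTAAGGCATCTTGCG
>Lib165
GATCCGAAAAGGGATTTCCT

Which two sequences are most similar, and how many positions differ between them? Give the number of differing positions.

5

Pairwise Hamming distances:
  Lib298 vs Lib134: 10
  Lib298 vs Lib284: 9
  Lib298 vs Lib165: 5
  Lib134 vs Lib284: 10
  Lib134 vs Lib165: 13
  Lib284 vs Lib165: 13
The smallest is 5, between Lib298 and Lib165.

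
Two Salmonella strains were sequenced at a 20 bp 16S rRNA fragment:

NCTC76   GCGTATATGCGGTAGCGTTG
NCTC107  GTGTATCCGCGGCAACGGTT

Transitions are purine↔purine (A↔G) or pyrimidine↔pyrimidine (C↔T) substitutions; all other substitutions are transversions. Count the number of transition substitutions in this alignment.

4

The sequences differ at positions 2 (C/T, transition), 7 (A/C, transversion), 8 (T/C, transition), 13 (T/C, transition), 15 (G/A, transition), 18 (T/G, transversion), 20 (G/T, transversion).
Of the 7 differences, 4 transitions and 3 transversions, so the answer is 4.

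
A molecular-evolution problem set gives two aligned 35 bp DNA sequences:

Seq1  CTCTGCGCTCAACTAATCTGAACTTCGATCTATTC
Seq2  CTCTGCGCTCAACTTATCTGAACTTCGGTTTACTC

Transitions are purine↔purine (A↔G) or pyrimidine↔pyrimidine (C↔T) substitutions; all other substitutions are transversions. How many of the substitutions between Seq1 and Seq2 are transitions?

3

Differing sites — 15:A/T (Tv); 28:A/G (Ti); 30:C/T (Ti); 33:T/C (Ti).
Of the 4 differences, 3 transitions and 1 transversion, so the answer is 3.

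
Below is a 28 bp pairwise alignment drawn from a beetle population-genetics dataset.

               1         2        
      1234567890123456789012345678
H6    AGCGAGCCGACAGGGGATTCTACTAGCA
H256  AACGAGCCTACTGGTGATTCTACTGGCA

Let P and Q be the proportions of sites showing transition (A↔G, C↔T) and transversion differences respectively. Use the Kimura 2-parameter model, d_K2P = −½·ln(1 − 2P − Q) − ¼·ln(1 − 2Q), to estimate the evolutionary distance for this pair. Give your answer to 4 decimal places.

Mismatches occur at site 2 (G→A, transition), site 9 (G→T, transversion), site 12 (A→T, transversion), site 15 (G→T, transversion), site 25 (A→G, transition).
Of the 5 differences, 2 transitions and 3 transversions over 28 sites: P = 2/28 = 0.071429, Q = 3/28 = 0.107143.
d = −0.5·ln(0.749999) − 0.25·ln(0.785714) = −0.5·(-0.287683) − 0.25·(-0.241162) = 0.2041.

0.2041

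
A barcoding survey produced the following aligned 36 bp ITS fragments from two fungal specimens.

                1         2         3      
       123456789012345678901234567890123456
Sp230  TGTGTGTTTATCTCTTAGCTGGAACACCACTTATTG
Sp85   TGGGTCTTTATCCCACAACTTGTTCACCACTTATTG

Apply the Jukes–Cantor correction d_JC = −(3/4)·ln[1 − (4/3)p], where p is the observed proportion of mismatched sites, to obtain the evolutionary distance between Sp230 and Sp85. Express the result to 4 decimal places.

The sequences differ at positions 3 (T/G), 6 (G/C), 13 (T/C), 15 (T/A), 16 (T/C), 18 (G/A), 21 (G/T), 23 (A/T), 24 (A/T).
p = 9/36 = 0.250000.
d = −0.75 · ln(1 − (4/3)·0.250000) = −0.75 · ln(0.666667) = −0.75 · (-0.405465) = 0.3041.

0.3041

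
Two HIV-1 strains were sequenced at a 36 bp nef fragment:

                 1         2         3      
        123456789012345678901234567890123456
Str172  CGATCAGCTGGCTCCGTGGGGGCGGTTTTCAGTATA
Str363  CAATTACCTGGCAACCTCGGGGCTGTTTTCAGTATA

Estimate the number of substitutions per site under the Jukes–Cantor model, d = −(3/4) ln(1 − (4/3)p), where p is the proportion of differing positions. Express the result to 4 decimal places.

0.2635

The sequences differ at positions 2 (G/A), 5 (C/T), 7 (G/C), 13 (T/A), 14 (C/A), 16 (G/C), 18 (G/C), 24 (G/T).
p = 8/36 = 0.222222.
d = −0.75 · ln(1 − (4/3)·0.222222) = −0.75 · ln(0.703704) = −0.75 · (-0.351397) = 0.2635.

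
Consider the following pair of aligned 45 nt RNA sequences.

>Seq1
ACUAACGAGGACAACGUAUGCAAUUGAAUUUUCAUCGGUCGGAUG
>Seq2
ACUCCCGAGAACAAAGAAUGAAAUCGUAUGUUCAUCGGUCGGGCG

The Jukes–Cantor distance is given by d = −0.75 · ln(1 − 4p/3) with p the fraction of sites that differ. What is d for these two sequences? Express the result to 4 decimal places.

Mismatches occur at site 4 (A→C), site 5 (A→C), site 10 (G→A), site 15 (C→A), site 17 (U→A), site 21 (C→A), site 25 (U→C), site 27 (A→U), site 30 (U→G), site 43 (A→G), site 44 (U→C).
p = 11/45 = 0.244444.
d = −0.75 · ln(1 − (4/3)·0.244444) = −0.75 · ln(0.674075) = −0.75 · (-0.394414) = 0.2958.

0.2958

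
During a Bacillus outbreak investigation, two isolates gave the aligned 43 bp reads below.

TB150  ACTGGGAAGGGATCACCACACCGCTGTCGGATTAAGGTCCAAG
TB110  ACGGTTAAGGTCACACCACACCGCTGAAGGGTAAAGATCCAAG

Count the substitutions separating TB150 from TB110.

Mismatches occur at site 3 (T→G), site 5 (G→T), site 6 (G→T), site 11 (G→T), site 12 (A→C), site 13 (T→A), site 27 (T→A), site 28 (C→A), site 31 (A→G), site 33 (T→A), site 37 (G→A).
That gives 11 mismatches out of 43 aligned sites, so the Hamming distance is 11.

11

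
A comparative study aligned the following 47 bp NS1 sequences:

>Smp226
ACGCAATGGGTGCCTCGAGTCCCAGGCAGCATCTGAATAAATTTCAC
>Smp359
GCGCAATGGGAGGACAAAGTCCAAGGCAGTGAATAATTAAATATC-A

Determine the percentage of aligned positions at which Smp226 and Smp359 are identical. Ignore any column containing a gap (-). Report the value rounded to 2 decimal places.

Excluding the 1 gap column leaves 46 comparable sites.
The sequences differ at positions 1 (A/G), 11 (T/A), 13 (C/G), 14 (C/A), 15 (T/C), 16 (C/A), 17 (G/A), 23 (C/A), 30 (C/T), 31 (A/G), 32 (T/A), 33 (C/A), 35 (G/A), 37 (A/T), 43 (T/A), 47 (C/A).
30 of the 46 comparable sites match, so the percent identity is 30/46 × 100 = 65.22%.

65.22%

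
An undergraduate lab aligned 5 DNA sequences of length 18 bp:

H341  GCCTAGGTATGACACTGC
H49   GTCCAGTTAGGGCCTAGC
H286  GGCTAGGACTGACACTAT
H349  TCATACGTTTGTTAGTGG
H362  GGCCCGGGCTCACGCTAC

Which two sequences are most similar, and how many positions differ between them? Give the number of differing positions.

Pairwise Hamming distances:
  H341 vs H49: 8
  H341 vs H286: 5
  H341 vs H349: 8
  H341 vs H362: 8
  H49 vs H286: 12
  H49 vs H349: 14
  H49 vs H362: 12
  H286 vs H349: 11
  H286 vs H362: 6
  H349 vs H362: 15
The smallest is 5, between H341 and H286.

5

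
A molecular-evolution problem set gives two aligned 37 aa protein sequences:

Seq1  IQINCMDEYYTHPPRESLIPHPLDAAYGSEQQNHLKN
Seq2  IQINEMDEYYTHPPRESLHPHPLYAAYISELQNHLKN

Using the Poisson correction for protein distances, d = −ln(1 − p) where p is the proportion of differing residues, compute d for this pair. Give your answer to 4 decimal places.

0.1452

Differing sites — 5:C/E; 19:I/H; 24:D/Y; 28:G/I; 31:Q/L.
p = 5/37 = 0.135135.
d = −ln(1 − 0.135135) = −ln(0.864865) = 0.1452.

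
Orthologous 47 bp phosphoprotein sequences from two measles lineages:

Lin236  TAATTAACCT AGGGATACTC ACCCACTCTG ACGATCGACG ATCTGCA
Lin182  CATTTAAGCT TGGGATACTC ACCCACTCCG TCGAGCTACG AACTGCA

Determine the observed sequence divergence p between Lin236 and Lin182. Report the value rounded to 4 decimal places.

0.1915

Differing sites — 1:T/C; 3:A/T; 8:C/G; 11:A/T; 29:T/C; 31:A/T; 35:T/G; 37:G/T; 42:T/A.
There are 9 differences over 47 sites, so p = 9/47 = 0.1915.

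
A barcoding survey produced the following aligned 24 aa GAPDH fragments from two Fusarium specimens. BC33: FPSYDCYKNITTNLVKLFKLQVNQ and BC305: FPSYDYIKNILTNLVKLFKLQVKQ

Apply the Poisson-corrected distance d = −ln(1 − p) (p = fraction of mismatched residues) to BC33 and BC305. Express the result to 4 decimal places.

Differing sites — 6:C/Y; 7:Y/I; 11:T/L; 23:N/K.
p = 4/24 = 0.166667.
d = −ln(1 − 0.166667) = −ln(0.833333) = 0.1823.

0.1823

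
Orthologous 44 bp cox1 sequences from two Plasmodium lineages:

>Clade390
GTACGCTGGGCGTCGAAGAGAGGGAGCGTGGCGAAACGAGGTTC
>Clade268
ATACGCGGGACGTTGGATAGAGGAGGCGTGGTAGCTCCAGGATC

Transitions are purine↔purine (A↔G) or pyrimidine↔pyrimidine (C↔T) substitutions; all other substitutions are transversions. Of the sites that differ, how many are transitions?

9

The sequences differ at positions 1 (G/A, transition), 7 (T/G, transversion), 10 (G/A, transition), 14 (C/T, transition), 16 (A/G, transition), 18 (G/T, transversion), 24 (G/A, transition), 25 (A/G, transition), 32 (C/T, transition), 33 (G/A, transition), 34 (A/G, transition), 35 (A/C, transversion), 36 (A/T, transversion), 38 (G/C, transversion), 42 (T/A, transversion).
Of the 15 differences, 9 transitions and 6 transversions, so the answer is 9.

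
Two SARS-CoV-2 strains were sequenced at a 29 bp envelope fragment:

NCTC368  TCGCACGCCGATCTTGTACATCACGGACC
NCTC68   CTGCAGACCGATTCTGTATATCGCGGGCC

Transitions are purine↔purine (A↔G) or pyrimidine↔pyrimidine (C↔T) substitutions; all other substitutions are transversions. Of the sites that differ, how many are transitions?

Mismatches occur at site 1 (T/C, transition), site 2 (C/T, transition), site 6 (C/G, transversion), site 7 (G/A, transition), site 13 (C/T, transition), site 14 (T/C, transition), site 19 (C/T, transition), site 23 (A/G, transition), site 27 (A/G, transition).
Of the 9 differences, 8 transitions and 1 transversion, so the answer is 8.

8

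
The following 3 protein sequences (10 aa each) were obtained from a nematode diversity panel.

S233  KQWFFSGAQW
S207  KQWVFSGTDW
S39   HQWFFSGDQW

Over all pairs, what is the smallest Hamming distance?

2

Pairwise Hamming distances:
  S233 vs S207: 3
  S233 vs S39: 2
  S207 vs S39: 4
The smallest is 2, between S233 and S39.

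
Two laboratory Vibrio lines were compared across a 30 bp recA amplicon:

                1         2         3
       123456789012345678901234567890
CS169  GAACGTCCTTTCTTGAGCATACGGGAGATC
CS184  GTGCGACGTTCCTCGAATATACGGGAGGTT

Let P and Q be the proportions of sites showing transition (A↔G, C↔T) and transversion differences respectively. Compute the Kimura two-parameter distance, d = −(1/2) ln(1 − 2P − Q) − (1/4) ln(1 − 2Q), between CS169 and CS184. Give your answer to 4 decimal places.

The sequences differ at positions 2 (A/T, transversion), 3 (A/G, transition), 6 (T/A, transversion), 8 (C/G, transversion), 11 (T/C, transition), 14 (T/C, transition), 17 (G/A, transition), 18 (C/T, transition), 28 (A/G, transition), 30 (C/T, transition).
Of the 10 differences, 7 transitions and 3 transversions over 30 sites: P = 7/30 = 0.233333, Q = 3/30 = 0.100000.
d = −0.5·ln(0.433334) − 0.25·ln(0.800000) = −0.5·(-0.836246) − 0.25·(-0.223144) = 0.4739.

0.4739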